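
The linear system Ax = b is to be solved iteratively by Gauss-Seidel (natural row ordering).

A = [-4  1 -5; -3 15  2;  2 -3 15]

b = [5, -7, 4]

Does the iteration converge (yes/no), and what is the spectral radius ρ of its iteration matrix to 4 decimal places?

Write A = D+L+U with D = diag(-4, 15, 15).
Gauss-Seidel: T = -(D+L)⁻¹U, row 0 first, T[0,1] = -(1)/(-4) = +0.2500; later rows by forward substitution.
  T[0,:] = [+0.0000  +0.2500  -1.2500]
  T[1,:] = [+0.0000  +0.0500  -0.3833]
  T[2,:] = [+0.0000  -0.0233  +0.0900]
moduli |λ_i(T)| = 0.1667, 0.0267, 0.0000.
spectral radius ρ = 0.1667; 0.1667 < 1 ⇒ converges.

yes, ρ = 0.1667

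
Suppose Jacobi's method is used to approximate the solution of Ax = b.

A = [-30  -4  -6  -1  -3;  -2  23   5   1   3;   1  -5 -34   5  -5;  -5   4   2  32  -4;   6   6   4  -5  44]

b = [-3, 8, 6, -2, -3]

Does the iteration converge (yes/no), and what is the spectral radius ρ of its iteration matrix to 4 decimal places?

Write A = D+L+U with D = diag(-30, 23, -34, 32, 44).
T_J = -D⁻¹(L+U): T[1,2] = -(5)/(23) = -0.2174; T[1,1] = 0.
  T[0,:] = [+0.0000  -0.1333  -0.2000  -0.0333  -0.1000]
  T[1,:] = [+0.0870  +0.0000  -0.2174  -0.0435  -0.1304]
  T[2,:] = [+0.0294  -0.1471  +0.0000  +0.1471  -0.1471]
  T[3,:] = [+0.1562  -0.1250  -0.0625  +0.0000  +0.1250]
  T[4,:] = [-0.1364  -0.1364  -0.0909  +0.1136  +0.0000]
|eigenvalues of T|: 0.3376, 0.2512, 0.1730, 0.1730, 0.1068.
spectral radius ρ = 0.3376; 0.3376 < 1 ⇒ converges.

yes, ρ = 0.3376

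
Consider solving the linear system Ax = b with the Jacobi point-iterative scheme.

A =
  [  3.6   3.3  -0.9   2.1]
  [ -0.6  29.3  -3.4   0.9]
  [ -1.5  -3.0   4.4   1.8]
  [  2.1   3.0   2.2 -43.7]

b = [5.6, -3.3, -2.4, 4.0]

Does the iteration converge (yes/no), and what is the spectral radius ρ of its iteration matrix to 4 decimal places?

yes, ρ = 0.4646

Diagonal D = diag(3.6, 29.3, 4.4, -43.7); L, U strict lower/upper.
T_J = -D⁻¹(L+U): T[0,1] = -(3.3)/(3.6) = -0.9167; T[0,0] = 0.
  T[0,:] = [+0.0000  -0.9167  +0.2500  -0.5833]
  T[1,:] = [+0.0205  +0.0000  +0.1160  -0.0307]
  T[2,:] = [+0.3409  +0.6818  +0.0000  -0.4091]
  T[3,:] = [+0.0481  +0.0686  +0.0503  +0.0000]
moduli |λ_i(T)| = 0.4646, 0.3186, 0.3186, 0.0466.
ρ(T) = max|λ| = 0.4646; 0.4646 < 1, so it converges for any x₀.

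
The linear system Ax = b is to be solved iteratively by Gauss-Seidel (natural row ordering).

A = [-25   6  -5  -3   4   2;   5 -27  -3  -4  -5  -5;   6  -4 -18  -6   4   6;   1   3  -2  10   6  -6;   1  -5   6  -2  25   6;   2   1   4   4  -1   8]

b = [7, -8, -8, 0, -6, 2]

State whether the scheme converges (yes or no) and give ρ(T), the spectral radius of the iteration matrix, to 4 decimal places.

Diagonal D = diag(-25, -27, -18, 10, 25, 8); L, U strict lower/upper.
Gauss-Seidel: T = -(D+L)⁻¹U, row 0 first, T[0,5] = -(2)/(-25) = +0.0800; later rows by forward substitution.
  T[0,:] = [+0.0000 +0.2400 -0.2000 -0.1200 +0.1600 +0.0800]
  T[1,:] = [+0.0000 +0.0444 -0.1481 -0.1704 -0.1556 -0.1704]
  T[2,:] = [+0.0000 +0.0701 -0.0337 -0.3355 +0.3101 +0.3979]
  T[3,:] = [+0.0000 -0.0233 +0.0577 -0.0040 -0.5073 +0.7227]
  T[4,:] = [+0.0000 -0.0194 -0.0089 +0.0509 -0.1525 -0.3149]
  T[5,:] = [+0.0000 -0.0914 +0.0554 +0.2274 +0.0590 -0.5983]
|λ(T)| sorted: 0.7411, 0.2523, 0.1744, 0.1744, 0.0563, 0.0000.
spectral radius ρ = 0.7411; 0.7411 < 1, so it converges for any x₀.

yes, ρ = 0.7411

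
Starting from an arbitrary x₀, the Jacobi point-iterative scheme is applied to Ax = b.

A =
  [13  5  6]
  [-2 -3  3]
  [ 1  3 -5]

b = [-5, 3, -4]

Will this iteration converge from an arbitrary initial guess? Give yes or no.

yes

Diagonal D = diag(13, -3, -5); L, U strict lower/upper.
T_J = -D⁻¹(L+U): T[1,2] = -(3)/(-3) = +1.0000; T[1,1] = 0.
  T[0,:] = [+0.0000  -0.3846  -0.4615]
  T[1,:] = [-0.6667  +0.0000  +1.0000]
  T[2,:] = [+0.2000  +0.6000  +0.0000]
moduli |λ_i(T)| = 0.9375, 0.7926, 0.1449.
spectral radius ρ = 0.9375; 0.9375 < 1, so it converges for any x₀.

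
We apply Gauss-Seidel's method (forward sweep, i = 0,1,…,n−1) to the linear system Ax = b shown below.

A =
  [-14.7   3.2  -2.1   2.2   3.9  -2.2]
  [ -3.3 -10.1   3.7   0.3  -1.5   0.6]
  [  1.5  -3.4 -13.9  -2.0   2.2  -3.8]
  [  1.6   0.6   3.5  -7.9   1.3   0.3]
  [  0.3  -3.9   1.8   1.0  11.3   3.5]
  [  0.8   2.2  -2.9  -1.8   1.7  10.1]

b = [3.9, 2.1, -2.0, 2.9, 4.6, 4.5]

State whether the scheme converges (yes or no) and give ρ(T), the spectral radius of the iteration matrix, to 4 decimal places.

yes, ρ = 0.5057

Let D = diag(-14.7, -10.1, -13.9, -7.9, 11.3, 10.1); L, U the strict triangles.
T_GS = -(D+L)⁻¹U: row 0 first, T[0,2] = -(-2.1)/(-14.7) = -0.1429; later rows by forward substitution.
  T[0,:] = [+0.0000 +0.2177 -0.1429 +0.1497 +0.2653 -0.1497]
  T[1,:] = [+0.0000 -0.0711 +0.4130 -0.0192 -0.2352 +0.1083]
  T[2,:] = [+0.0000 +0.0409 -0.1164 -0.1230 +0.2444 -0.3160]
  T[3,:] = [+0.0000 +0.0568 -0.0492 -0.0257 +0.3087 -0.1241]
  T[4,:] = [+0.0000 -0.0419 +0.1692 +0.0113 -0.1545 -0.2071]
  T[5,:] = [+0.0000 +0.0272 -0.1493 -0.0495 +0.1814 -0.0897]
|roots of det(T-λI)|: 0.5057, 0.1035, 0.1035, 0.0925, 0.0925, 0.0000.
ρ(T) = max|λ| = 0.5057; 0.5057 < 1, so it converges for any x₀.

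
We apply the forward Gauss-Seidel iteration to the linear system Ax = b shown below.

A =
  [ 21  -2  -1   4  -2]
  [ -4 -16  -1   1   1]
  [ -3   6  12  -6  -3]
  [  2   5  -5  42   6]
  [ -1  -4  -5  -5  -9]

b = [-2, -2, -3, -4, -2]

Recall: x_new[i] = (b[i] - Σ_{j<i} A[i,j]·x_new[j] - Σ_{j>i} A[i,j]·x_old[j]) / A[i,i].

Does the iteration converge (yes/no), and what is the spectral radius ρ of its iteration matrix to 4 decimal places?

Write A = D+L+U with D = diag(21, -16, 12, 42, -9).
Gauss-Seidel: T = -(D+L)⁻¹U, row 0 first, T[0,4] = -(-2)/(21) = +0.0952; later rows by forward substitution.
  T[0,:] = [+0.0000  +0.0952  +0.0476  -0.1905  +0.0952]
  T[1,:] = [+0.0000  -0.0238  -0.0744  +0.1101  +0.0387]
  T[2,:] = [+0.0000  +0.0357  +0.0491  +0.3973  +0.2545]
  T[3,:] = [+0.0000  +0.0026  +0.0124  +0.0433  -0.1217]
  T[4,:] = [+0.0000  -0.0213  -0.0064  -0.2725  -0.1015]
moduli |λ_i(T)| = 0.2180, 0.1781, 0.0385, 0.0316, 0.0000.
spectral radius ρ = 0.2180; 0.2180 < 1 ⇒ converges.

yes, ρ = 0.2180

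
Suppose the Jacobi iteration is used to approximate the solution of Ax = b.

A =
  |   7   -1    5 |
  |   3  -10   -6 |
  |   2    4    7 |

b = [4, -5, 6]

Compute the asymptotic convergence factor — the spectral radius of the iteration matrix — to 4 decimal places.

Diagonal D = diag(7, -10, 7); L, U strict lower/upper.
T_J = -D⁻¹(L+U): T[2,0] = -(2)/(7) = -0.2857; T[2,2] = 0.
  T[0,:] = [+0.0000  +0.1429  -0.7143]
  T[1,:] = [+0.3000  +0.0000  -0.6000]
  T[2,:] = [-0.2857  -0.5714  +0.0000]
|eigenvalues of T|: 0.8709, 0.5801, 0.2909.
ρ(T) = max|λ| = 0.8709; 0.8709 < 1, so it converges for any x₀.

0.8709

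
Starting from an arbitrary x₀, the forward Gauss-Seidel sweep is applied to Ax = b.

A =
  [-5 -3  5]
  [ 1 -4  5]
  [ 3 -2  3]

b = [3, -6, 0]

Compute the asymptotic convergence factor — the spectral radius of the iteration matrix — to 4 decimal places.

0.9443

Split A = D + L + U, D = diag(-5, -4, 3).
T_GS = -(D+L)⁻¹U: row 0 first, T[0,2] = -(5)/(-5) = +1.0000; later rows by forward substitution.
  T[0,:] = [+0.0000, -0.6000, +1.0000]
  T[1,:] = [+0.0000, -0.1500, +1.5000]
  T[2,:] = [+0.0000, +0.5000, -0.0000]
|eigenvalues of T|: 0.9443, 0.7943, 0.0000.
spectral radius ρ = 0.9443; 0.9443 < 1: convergent.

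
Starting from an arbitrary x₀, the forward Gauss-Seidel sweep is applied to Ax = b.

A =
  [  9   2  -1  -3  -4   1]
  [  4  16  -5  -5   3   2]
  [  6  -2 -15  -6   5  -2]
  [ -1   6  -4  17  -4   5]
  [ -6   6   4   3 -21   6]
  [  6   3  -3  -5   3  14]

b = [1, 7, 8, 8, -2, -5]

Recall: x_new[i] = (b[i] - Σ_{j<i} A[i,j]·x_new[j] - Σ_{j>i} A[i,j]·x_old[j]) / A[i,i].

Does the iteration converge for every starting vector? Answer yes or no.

yes

Split A = D + L + U, D = diag(9, 16, -15, 17, -21, 14).
T_GS = -(D+L)⁻¹U: row 0 first, T[0,3] = -(-3)/(9) = +0.3333; later rows by forward substitution.
  T[0,:] = [+0.0000, -0.2222, +0.1111, +0.3333, +0.4444, -0.1111]
  T[1,:] = [+0.0000, +0.0556, +0.2847, +0.2292, -0.2986, -0.0972]
  T[2,:] = [+0.0000, -0.0963, +0.0065, -0.2972, +0.5509, -0.1648]
  T[3,:] = [+0.0000, -0.0553, -0.0924, -0.1312, +0.4965, -0.3051]
  T[4,:] = [+0.0000, +0.0531, +0.0376, -0.1051, -0.0364, +0.2147]
  T[5,:] = [+0.0000, +0.0316, -0.1483, -0.2800, +0.1767, -0.1218]
|eigenvalues of T|: 0.5810, 0.2830, 0.2830, 0.1312, 0.1312, 0.0000.
ρ(T) = max|λ| = 0.5810; 0.5810 < 1 ⇒ converges.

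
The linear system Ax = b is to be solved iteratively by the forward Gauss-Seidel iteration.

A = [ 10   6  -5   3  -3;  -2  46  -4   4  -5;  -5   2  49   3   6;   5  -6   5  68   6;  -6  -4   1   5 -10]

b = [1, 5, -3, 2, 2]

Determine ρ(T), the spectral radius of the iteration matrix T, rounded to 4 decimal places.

0.4216

Let D = diag(10, 46, 49, 68, -10); L, U the strict triangles.
Gauss-Seidel: T = -(D+L)⁻¹U, row 0 first, T[0,4] = -(-3)/(10) = +0.3000; later rows by forward substitution.
  T[0,:] = [+0.0000 -0.6000 +0.5000 -0.3000 +0.3000]
  T[1,:] = [+0.0000 -0.0261 +0.1087 -0.1000 +0.1217]
  T[2,:] = [+0.0000 -0.0602 +0.0466 -0.0878 -0.0968]
  T[3,:] = [+0.0000 +0.0462 -0.0306 +0.0197 -0.0924]
  T[4,:] = [+0.0000 +0.3875 -0.3541 +0.2211 -0.2846]
moduli |λ_i(T)| = 0.4216, 0.1231, 0.0571, 0.0571, 0.0000.
spectral radius ρ = 0.4216; 0.4216 < 1: convergent.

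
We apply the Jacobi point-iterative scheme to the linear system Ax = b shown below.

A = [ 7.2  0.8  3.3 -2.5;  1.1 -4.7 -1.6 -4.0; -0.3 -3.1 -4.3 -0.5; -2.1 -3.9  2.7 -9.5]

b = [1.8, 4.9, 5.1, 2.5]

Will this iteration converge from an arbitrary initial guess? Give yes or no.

yes

Split A = D + L + U, D = diag(7.2, -4.7, -4.3, -9.5).
Jacobi T = -D⁻¹(L+U): T[0,3] = -(-2.5)/(7.2) = +0.3472; T[0,0] = 0.
  T[0,:] = [+0.0000  -0.1111  -0.4583  +0.3472]
  T[1,:] = [+0.2340  +0.0000  -0.3404  -0.8511]
  T[2,:] = [-0.0698  -0.7209  +0.0000  -0.1163]
  T[3,:] = [-0.2211  -0.4105  +0.2842  +0.0000]
|eigenvalues of T|: 0.8577, 0.5857, 0.2922, 0.2922.
ρ = 0.8577; 0.8577 < 1, so it converges for any x₀.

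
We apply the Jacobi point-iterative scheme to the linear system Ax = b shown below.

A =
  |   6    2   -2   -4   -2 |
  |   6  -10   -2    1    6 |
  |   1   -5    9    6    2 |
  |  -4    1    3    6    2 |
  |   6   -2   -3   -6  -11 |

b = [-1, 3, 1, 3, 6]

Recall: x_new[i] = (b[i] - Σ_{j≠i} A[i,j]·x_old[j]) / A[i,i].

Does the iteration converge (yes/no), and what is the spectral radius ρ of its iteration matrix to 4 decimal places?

Let D = diag(6, -10, 9, 6, -11); L, U the strict triangles.
T_J = -D⁻¹(L+U): T[3,0] = -(-4)/(6) = +0.6667; T[3,3] = 0.
  T[0,:] = [+0.0000, -0.3333, +0.3333, +0.6667, +0.3333]
  T[1,:] = [+0.6000, +0.0000, -0.2000, +0.1000, +0.6000]
  T[2,:] = [-0.1111, +0.5556, +0.0000, -0.6667, -0.2222]
  T[3,:] = [+0.6667, -0.1667, -0.5000, +0.0000, -0.3333]
  T[4,:] = [+0.5455, -0.1818, -0.2727, -0.5455, +0.0000]
moduli |λ_i(T)| = 1.2628, 0.6331, 0.6194, 0.6194, 0.1930.
spectral radius ρ = 1.2628; 1.2628 > 1 ⇒ diverges.

no, ρ = 1.2628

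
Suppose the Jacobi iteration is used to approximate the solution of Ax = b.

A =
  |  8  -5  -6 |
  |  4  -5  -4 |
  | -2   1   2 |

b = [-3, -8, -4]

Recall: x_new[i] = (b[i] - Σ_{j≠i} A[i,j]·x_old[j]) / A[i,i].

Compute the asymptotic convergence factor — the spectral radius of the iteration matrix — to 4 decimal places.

1.4800

Split A = D + L + U, D = diag(8, -5, 2).
Jacobi: T = -D⁻¹(L+U), T[1,2] = -(-4)/(-5) = -0.8000; T[1,1] = 0.
  T[0,:] = [+0.0000 +0.6250 +0.7500]
  T[1,:] = [+0.8000 +0.0000 -0.8000]
  T[2,:] = [+1.0000 -0.5000 +0.0000]
|roots of det(T-λI)|: 1.4800, 0.8243, 0.6557.
ρ = 1.4800; 1.4800 > 1 ⇒ diverges.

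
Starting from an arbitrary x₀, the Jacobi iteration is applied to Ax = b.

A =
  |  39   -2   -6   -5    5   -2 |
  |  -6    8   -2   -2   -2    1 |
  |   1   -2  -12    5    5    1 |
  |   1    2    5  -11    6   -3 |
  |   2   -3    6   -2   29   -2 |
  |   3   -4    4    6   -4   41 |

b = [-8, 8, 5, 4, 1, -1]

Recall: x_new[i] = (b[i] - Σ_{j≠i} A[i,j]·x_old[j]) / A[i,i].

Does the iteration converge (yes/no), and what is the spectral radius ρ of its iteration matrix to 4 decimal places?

yes, ρ = 0.5807

Let D = diag(39, 8, -12, -11, 29, 41); L, U the strict triangles.
Jacobi T = -D⁻¹(L+U): T[4,3] = -(-2)/(29) = +0.0690; T[4,4] = 0.
  T[0,:] = [+0.0000  +0.0513  +0.1538  +0.1282  -0.1282  +0.0513]
  T[1,:] = [+0.7500  +0.0000  +0.2500  +0.2500  +0.2500  -0.1250]
  T[2,:] = [+0.0833  -0.1667  +0.0000  +0.4167  +0.4167  +0.0833]
  T[3,:] = [+0.0909  +0.1818  +0.4545  +0.0000  +0.5455  -0.2727]
  T[4,:] = [-0.0690  +0.1034  -0.2069  +0.0690  +0.0000  +0.0690]
  T[5,:] = [-0.0732  +0.0976  -0.0976  -0.1463  +0.0976  +0.0000]
|roots of det(T-λI)|: 0.5807, 0.4551, 0.4551, 0.3498, 0.3498, 0.0634.
ρ(T) = max|λ| = 0.5807; 0.5807 < 1: convergent.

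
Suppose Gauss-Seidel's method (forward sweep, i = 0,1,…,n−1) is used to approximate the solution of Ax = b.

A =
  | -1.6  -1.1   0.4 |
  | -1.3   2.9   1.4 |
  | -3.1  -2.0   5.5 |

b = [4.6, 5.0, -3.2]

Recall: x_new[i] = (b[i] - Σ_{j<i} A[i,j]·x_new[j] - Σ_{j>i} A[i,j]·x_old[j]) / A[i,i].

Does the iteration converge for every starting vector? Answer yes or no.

yes

Let D = diag(-1.6, 2.9, 5.5); L, U the strict triangles.
T_GS = -(D+L)⁻¹U: row 0 first, T[0,2] = -(0.4)/(-1.6) = +0.2500; later rows by forward substitution.
  T[0,:] = [+0.0000 -0.6875 +0.2500]
  T[1,:] = [+0.0000 -0.3082 -0.3707]
  T[2,:] = [+0.0000 -0.4996 +0.0061]
|eigenvalues of T|: 0.6092, 0.3071, 0.0000.
spectral radius ρ = 0.6092; 0.6092 < 1, so it converges for any x₀.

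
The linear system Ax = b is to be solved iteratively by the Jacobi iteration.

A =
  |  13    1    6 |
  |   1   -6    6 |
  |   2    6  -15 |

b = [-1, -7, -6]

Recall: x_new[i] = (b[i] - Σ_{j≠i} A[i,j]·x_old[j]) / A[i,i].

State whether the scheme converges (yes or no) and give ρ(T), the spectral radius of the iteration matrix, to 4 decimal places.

Split A = D + L + U, D = diag(13, -6, -15).
Jacobi T = -D⁻¹(L+U): T[1,2] = -(6)/(-6) = +1.0000; T[1,1] = 0.
  T[0,:] = [+0.0000 -0.0769 -0.4615]
  T[1,:] = [+0.1667 +0.0000 +1.0000]
  T[2,:] = [+0.1333 +0.4000 +0.0000]
|eigenvalues of T|: 0.6255, 0.4922, 0.1332.
ρ = 0.6255; 0.6255 < 1 ⇒ converges.

yes, ρ = 0.6255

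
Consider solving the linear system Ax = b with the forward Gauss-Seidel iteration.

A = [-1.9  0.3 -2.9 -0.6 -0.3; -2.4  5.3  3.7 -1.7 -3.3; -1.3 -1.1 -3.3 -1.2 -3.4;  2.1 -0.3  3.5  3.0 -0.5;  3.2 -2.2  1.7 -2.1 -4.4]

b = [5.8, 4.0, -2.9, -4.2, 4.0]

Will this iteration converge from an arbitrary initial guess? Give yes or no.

no

Write A = D+L+U with D = diag(-1.9, 5.3, -3.3, 3, -4.4).
Gauss-Seidel: T = -(D+L)⁻¹U, row 0 first, T[0,4] = -(-0.3)/(-1.9) = -0.1579; later rows by forward substitution.
  T[0,:] = [+0.0000, +0.1579, -1.5263, -0.3158, -0.1579]
  T[1,:] = [+0.0000, +0.0715, -1.3893, +0.1778, +0.5511]
  T[2,:] = [+0.0000, -0.0860, +1.0644, -0.2985, -1.1518]
  T[3,:] = [+0.0000, -0.0030, -0.3123, +0.5871, +1.6761]
  T[4,:] = [+0.0000, +0.0473, +0.1449, -0.7141, -1.6354]
|roots of det(T-λI)|: 1.1414, 0.7008, 0.3349, 0.0181, 0.0000.
spectral radius ρ = 1.1414; 1.1414 > 1 ⇒ diverges.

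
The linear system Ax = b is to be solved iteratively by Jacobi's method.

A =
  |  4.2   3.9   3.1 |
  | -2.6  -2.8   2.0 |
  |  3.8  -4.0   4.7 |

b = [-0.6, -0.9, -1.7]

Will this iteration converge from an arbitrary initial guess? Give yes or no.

no

Diagonal D = diag(4.2, -2.8, 4.7); L, U strict lower/upper.
Jacobi T = -D⁻¹(L+U): T[0,1] = -(3.9)/(4.2) = -0.9286; T[0,0] = 0.
  T[0,:] = [+0.0000, -0.9286, -0.7381]
  T[1,:] = [-0.9286, +0.0000, +0.7143]
  T[2,:] = [-0.8085, +0.8511, +0.0000]
moduli |λ_i(T)| = 1.6562, 0.9267, 0.7294.
ρ = 1.6562; 1.6562 > 1: divergent.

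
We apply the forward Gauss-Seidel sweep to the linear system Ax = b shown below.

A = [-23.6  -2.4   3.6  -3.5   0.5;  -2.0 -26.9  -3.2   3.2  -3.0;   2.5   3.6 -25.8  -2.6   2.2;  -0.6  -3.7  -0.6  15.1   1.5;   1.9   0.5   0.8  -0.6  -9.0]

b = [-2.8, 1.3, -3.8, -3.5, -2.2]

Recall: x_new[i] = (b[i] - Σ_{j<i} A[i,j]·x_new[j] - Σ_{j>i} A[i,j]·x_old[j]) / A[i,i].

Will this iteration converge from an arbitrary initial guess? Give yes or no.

yes

Write A = D+L+U with D = diag(-23.6, -26.9, -25.8, 15.1, -9).
Gauss-Seidel: T = -(D+L)⁻¹U, row 0 first, T[0,4] = -(0.5)/(-23.6) = +0.0212; later rows by forward substitution.
  T[0,:] = [+0.0000, -0.1017, +0.1525, -0.1483, +0.0212]
  T[1,:] = [+0.0000, +0.0076, -0.1303, +0.1300, -0.1131]
  T[2,:] = [+0.0000, -0.0088, -0.0034, -0.0970, +0.0715]
  T[3,:] = [+0.0000, -0.0025, -0.0260, +0.0221, -0.1234]
  T[4,:] = [+0.0000, -0.0217, +0.0264, -0.0342, +0.0128]
eigenvalue magnitudes: 0.1529, 0.0621, 0.0519, 0.0519, 0.0000.
ρ(T) = max|λ| = 0.1529; 0.1529 < 1 ⇒ converges.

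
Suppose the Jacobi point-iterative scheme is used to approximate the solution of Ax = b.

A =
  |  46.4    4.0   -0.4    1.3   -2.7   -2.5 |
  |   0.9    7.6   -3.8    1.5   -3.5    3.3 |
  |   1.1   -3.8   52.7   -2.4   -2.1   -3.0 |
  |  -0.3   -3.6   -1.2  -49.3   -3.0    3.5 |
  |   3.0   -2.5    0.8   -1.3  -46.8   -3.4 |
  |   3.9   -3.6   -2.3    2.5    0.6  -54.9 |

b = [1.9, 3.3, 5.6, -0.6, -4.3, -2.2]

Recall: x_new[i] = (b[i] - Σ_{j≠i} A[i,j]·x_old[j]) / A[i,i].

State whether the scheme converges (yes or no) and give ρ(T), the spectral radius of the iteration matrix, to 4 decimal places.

yes, ρ = 0.2861

Write A = D+L+U with D = diag(46.4, 7.6, 52.7, -49.3, -46.8, -54.9).
T_J = -D⁻¹(L+U): T[3,4] = -(-3)/(-49.3) = -0.0609; T[3,3] = 0.
  T[0,:] = [+0.0000 -0.0862 +0.0086 -0.0280 +0.0582 +0.0539]
  T[1,:] = [-0.1184 +0.0000 +0.5000 -0.1974 +0.4605 -0.4342]
  T[2,:] = [-0.0209 +0.0721 +0.0000 +0.0455 +0.0398 +0.0569]
  T[3,:] = [-0.0061 -0.0730 -0.0243 +0.0000 -0.0609 +0.0710]
  T[4,:] = [+0.0641 -0.0534 +0.0171 -0.0278 +0.0000 -0.0726]
  T[5,:] = [+0.0710 -0.0656 -0.0419 +0.0455 +0.0109 +0.0000]
moduli |λ_i(T)| = 0.2861, 0.2240, 0.0853, 0.0853, 0.0479, 0.0479.
spectral radius ρ = 0.2861; 0.2861 < 1: convergent.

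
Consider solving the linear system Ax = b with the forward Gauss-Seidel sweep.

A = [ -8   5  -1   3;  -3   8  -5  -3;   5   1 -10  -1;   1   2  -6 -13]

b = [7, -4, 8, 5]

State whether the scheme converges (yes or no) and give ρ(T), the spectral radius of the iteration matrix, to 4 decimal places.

yes, ρ = 0.5531

Write A = D+L+U with D = diag(-8, 8, -10, -13).
Gauss-Seidel: T = -(D+L)⁻¹U, row 0 first, T[0,2] = -(-1)/(-8) = -0.1250; later rows by forward substitution.
  T[0,:] = [+0.0000  +0.6250  -0.1250  +0.3750]
  T[1,:] = [+0.0000  +0.2344  +0.5781  +0.5156]
  T[2,:] = [+0.0000  +0.3359  -0.0047  +0.1391]
  T[3,:] = [+0.0000  -0.0709  +0.0815  +0.0440]
|λ(T)| sorted: 0.5531, 0.2977, 0.0183, 0.0000.
ρ = 0.5531; 0.5531 < 1, so it converges for any x₀.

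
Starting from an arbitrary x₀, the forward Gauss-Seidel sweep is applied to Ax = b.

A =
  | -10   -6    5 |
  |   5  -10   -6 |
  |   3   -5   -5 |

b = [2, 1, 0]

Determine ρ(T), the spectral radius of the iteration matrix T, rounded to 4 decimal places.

Write A = D+L+U with D = diag(-10, -10, -5).
GS T = -(D+L)⁻¹U: row 0 first, T[0,1] = -(-6)/(-10) = -0.6000; later rows by forward substitution.
  T[0,:] = [+0.0000  -0.6000  +0.5000]
  T[1,:] = [+0.0000  -0.3000  -0.3500]
  T[2,:] = [+0.0000  -0.0600  +0.6500]
|roots of det(T-λI)|: 0.6716, 0.3216, 0.0000.
ρ(T) = max|λ| = 0.6716; 0.6716 < 1, so it converges for any x₀.

0.6716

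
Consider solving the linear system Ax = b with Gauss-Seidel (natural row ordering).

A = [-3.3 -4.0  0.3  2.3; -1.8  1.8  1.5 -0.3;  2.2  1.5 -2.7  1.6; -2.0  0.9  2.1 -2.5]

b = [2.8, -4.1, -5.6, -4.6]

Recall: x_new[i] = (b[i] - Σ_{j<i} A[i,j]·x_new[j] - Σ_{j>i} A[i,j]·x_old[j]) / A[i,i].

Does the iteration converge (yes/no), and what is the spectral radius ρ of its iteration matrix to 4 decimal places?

Write A = D+L+U with D = diag(-3.3, 1.8, -2.7, -2.5).
GS T = -(D+L)⁻¹U: row 0 first, T[0,1] = -(-4)/(-3.3) = -1.2121; later rows by forward substitution.
  T[0,:] = [+0.0000  -1.2121  +0.0909  +0.6970]
  T[1,:] = [+0.0000  -1.2121  -0.7424  +0.8636]
  T[2,:] = [+0.0000  -1.6611  -0.3384  +1.6403]
  T[3,:] = [+0.0000  -0.8620  -0.6242  +1.1312]
eigenvalue magnitudes: 1.3130, 0.6039, 0.6039, 0.0000.
spectral radius ρ = 1.3130; 1.3130 > 1 ⇒ diverges.

no, ρ = 1.3130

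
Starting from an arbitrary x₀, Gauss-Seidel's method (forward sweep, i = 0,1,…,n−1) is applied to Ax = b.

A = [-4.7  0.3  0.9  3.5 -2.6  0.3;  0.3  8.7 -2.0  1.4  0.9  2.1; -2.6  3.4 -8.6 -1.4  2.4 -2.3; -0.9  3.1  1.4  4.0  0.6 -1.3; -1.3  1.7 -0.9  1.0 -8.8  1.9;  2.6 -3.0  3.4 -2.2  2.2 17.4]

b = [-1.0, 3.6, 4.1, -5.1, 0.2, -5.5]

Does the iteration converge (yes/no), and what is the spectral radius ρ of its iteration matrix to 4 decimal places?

yes, ρ = 0.6213

Split A = D + L + U, D = diag(-4.7, 8.7, -8.6, 4, -8.8, 17.4).
GS T = -(D+L)⁻¹U: row 0 first, T[0,3] = -(3.5)/(-4.7) = +0.7447; later rows by forward substitution.
  T[0,:] = [+0.0000 +0.0638 +0.1915 +0.7447 -0.5532 +0.0638]
  T[1,:] = [+0.0000 -0.0022 +0.2233 -0.1866 -0.0844 -0.2436]
  T[2,:] = [+0.0000 -0.0202 +0.0304 -0.4617 +0.4130 -0.3830]
  T[3,:] = [+0.0000 +0.0231 -0.1406 +0.4738 -0.3536 +0.6622]
  T[4,:] = [+0.0000 -0.0052 -0.0042 -0.0450 -0.0170 +0.2738]
  T[5,:] = [+0.0000 -0.0024 -0.0133 +0.0124 -0.0551 +0.0724]
|eigenvalues of T|: 0.6213, 0.1074, 0.1074, 0.0809, 0.0199, 0.0000.
spectral radius ρ = 0.6213; 0.6213 < 1 ⇒ converges.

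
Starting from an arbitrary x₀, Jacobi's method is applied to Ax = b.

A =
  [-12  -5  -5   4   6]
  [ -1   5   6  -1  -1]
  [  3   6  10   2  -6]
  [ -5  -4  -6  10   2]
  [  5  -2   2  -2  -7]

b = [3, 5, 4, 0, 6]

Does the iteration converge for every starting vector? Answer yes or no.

no

Split A = D + L + U, D = diag(-12, 5, 10, 10, -7).
Jacobi T = -D⁻¹(L+U): T[0,4] = -(6)/(-12) = +0.5000; T[0,0] = 0.
  T[0,:] = [+0.0000 -0.4167 -0.4167 +0.3333 +0.5000]
  T[1,:] = [+0.2000 +0.0000 -1.2000 +0.2000 +0.2000]
  T[2,:] = [-0.3000 -0.6000 +0.0000 -0.2000 +0.6000]
  T[3,:] = [+0.5000 +0.4000 +0.6000 +0.0000 -0.2000]
  T[4,:] = [+0.7143 -0.2857 +0.2857 -0.2857 +0.0000]
moduli |λ_i(T)| = 1.3503, 0.8407, 0.7259, 0.3673, 0.3673.
ρ = 1.3503; 1.3503 > 1 ⇒ diverges.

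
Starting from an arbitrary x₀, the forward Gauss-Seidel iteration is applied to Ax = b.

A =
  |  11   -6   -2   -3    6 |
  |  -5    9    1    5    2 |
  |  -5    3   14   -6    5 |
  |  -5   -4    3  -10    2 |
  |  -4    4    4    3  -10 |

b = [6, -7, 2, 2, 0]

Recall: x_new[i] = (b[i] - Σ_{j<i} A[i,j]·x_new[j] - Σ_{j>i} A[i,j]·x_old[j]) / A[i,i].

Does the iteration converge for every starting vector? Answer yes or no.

yes

Write A = D+L+U with D = diag(11, 9, 14, -10, -10).
T_GS = -(D+L)⁻¹U: row 0 first, T[0,1] = -(-6)/(11) = +0.5455; later rows by forward substitution.
  T[0,:] = [+0.0000, +0.5455, +0.1818, +0.2727, -0.5455]
  T[1,:] = [+0.0000, +0.3030, -0.0101, -0.4040, -0.5253]
  T[2,:] = [+0.0000, +0.1299, +0.0671, +0.6126, -0.4394]
  T[3,:] = [+0.0000, -0.3550, -0.0667, +0.2090, +0.5510]
  T[4,:] = [+0.0000, -0.1515, -0.0699, +0.0370, -0.0024]
|λ(T)| sorted: 0.7456, 0.2516, 0.1052, 0.1052, 0.0000.
spectral radius ρ = 0.7456; 0.7456 < 1, so it converges for any x₀.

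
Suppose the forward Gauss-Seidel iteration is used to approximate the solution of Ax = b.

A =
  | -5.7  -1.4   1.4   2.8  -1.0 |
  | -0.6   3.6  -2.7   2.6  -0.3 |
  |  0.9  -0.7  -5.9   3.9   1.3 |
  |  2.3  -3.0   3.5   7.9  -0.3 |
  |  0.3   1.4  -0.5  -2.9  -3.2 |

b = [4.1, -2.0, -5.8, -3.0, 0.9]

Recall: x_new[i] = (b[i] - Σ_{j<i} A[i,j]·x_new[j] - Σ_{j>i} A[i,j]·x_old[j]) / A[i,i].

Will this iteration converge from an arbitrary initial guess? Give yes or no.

yes

Diagonal D = diag(-5.7, 3.6, -5.9, 7.9, -3.2); L, U strict lower/upper.
T_GS = -(D+L)⁻¹U: row 0 first, T[0,3] = -(2.8)/(-5.7) = +0.4912; later rows by forward substitution.
  T[0,:] = [+0.0000 -0.2456 +0.2456 +0.4912 -0.1754]
  T[1,:] = [+0.0000 -0.0409 +0.7909 -0.6404 +0.0541]
  T[2,:] = [+0.0000 -0.0326 -0.0564 +0.8119 +0.1872]
  T[3,:] = [+0.0000 +0.0704 +0.2538 -0.7459 +0.0267]
  T[4,:] = [+0.0000 -0.0996 +0.1478 +0.3150 -0.0462]
|λ(T)| sorted: 0.8653, 0.2855, 0.2545, 0.0069, 0.0000.
spectral radius ρ = 0.8653; 0.8653 < 1, so it converges for any x₀.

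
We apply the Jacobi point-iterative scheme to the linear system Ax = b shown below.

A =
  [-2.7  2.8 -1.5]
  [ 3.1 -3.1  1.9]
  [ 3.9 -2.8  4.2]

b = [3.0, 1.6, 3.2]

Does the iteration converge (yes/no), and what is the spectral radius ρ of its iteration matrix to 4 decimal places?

Write A = D+L+U with D = diag(-2.7, -3.1, 4.2).
T_J = -D⁻¹(L+U): T[0,2] = -(-1.5)/(-2.7) = -0.5556; T[0,0] = 0.
  T[0,:] = [+0.0000  +1.0370  -0.5556]
  T[1,:] = [+1.0000  +0.0000  +0.6129]
  T[2,:] = [-0.9286  +0.6667  +0.0000]
|roots of det(T-λI)|: 1.6005, 1.0009, 0.5996.
ρ = 1.6005; 1.6005 > 1: divergent.

no, ρ = 1.6005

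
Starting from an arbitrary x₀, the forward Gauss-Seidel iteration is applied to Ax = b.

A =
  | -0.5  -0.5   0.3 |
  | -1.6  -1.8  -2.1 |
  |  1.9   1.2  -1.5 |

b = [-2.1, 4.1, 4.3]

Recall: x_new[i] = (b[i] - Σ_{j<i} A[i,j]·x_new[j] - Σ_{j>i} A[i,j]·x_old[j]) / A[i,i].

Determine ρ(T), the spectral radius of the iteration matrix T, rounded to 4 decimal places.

Diagonal D = diag(-0.5, -1.8, -1.5); L, U strict lower/upper.
GS T = -(D+L)⁻¹U: row 0 first, T[0,2] = -(0.3)/(-0.5) = +0.6000; later rows by forward substitution.
  T[0,:] = [+0.0000 -1.0000 +0.6000]
  T[1,:] = [+0.0000 +0.8889 -1.7000]
  T[2,:] = [+0.0000 -0.5556 -0.6000]
eigenvalue magnitudes: 1.3686, 1.0797, 0.0000.
spectral radius ρ = 1.3686; 1.3686 > 1: divergent.

1.3686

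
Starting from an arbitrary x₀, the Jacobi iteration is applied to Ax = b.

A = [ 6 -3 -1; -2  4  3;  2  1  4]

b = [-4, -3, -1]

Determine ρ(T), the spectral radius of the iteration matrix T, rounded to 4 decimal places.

Split A = D + L + U, D = diag(6, 4, 4).
Jacobi: T = -D⁻¹(L+U), T[2,0] = -(2)/(4) = -0.5000; T[2,2] = 0.
  T[0,:] = [+0.0000, +0.5000, +0.1667]
  T[1,:] = [+0.5000, +0.0000, -0.7500]
  T[2,:] = [-0.5000, -0.2500, +0.0000]
eigenvalue magnitudes: 0.7577, 0.4690, 0.4690.
ρ(T) = max|λ| = 0.7577; 0.7577 < 1 ⇒ converges.

0.7577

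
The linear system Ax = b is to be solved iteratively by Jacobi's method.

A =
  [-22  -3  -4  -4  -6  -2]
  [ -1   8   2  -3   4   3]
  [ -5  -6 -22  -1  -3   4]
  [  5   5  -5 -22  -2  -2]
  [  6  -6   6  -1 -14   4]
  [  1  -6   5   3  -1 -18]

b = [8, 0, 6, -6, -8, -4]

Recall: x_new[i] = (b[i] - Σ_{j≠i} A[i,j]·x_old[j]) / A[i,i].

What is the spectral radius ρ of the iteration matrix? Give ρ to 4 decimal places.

0.8245

Diagonal D = diag(-22, 8, -22, -22, -14, -18); L, U strict lower/upper.
Jacobi T = -D⁻¹(L+U): T[4,5] = -(4)/(-14) = +0.2857; T[4,4] = 0.
  T[0,:] = [+0.0000  -0.1364  -0.1818  -0.1818  -0.2727  -0.0909]
  T[1,:] = [+0.1250  +0.0000  -0.2500  +0.3750  -0.5000  -0.3750]
  T[2,:] = [-0.2273  -0.2727  +0.0000  -0.0455  -0.1364  +0.1818]
  T[3,:] = [+0.2273  +0.2273  -0.2273  +0.0000  -0.0909  -0.0909]
  T[4,:] = [+0.4286  -0.4286  +0.4286  -0.0714  +0.0000  +0.2857]
  T[5,:] = [+0.0556  -0.3333  +0.2778  +0.1667  -0.0556  +0.0000]
eigenvalue magnitudes: 0.8245, 0.4163, 0.4163, 0.3585, 0.0969, 0.0969.
spectral radius ρ = 0.8245; 0.8245 < 1, so it converges for any x₀.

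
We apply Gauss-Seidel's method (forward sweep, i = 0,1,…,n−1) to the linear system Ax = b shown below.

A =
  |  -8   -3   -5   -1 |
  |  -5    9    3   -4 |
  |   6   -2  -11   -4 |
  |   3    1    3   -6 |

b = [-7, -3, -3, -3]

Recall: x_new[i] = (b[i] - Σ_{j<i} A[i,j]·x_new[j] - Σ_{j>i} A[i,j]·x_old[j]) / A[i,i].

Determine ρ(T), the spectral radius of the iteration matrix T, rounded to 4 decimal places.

0.8432

Let D = diag(-8, 9, -11, -6); L, U the strict triangles.
T_GS = -(D+L)⁻¹U: row 0 first, T[0,1] = -(-3)/(-8) = -0.3750; later rows by forward substitution.
  T[0,:] = [+0.0000, -0.3750, -0.6250, -0.1250]
  T[1,:] = [+0.0000, -0.2083, -0.6806, +0.3750]
  T[2,:] = [+0.0000, -0.1667, -0.2172, -0.5000]
  T[3,:] = [+0.0000, -0.3056, -0.5345, -0.2500]
moduli |λ_i(T)| = 0.8432, 0.1642, 0.1642, 0.0000.
spectral radius ρ = 0.8432; 0.8432 < 1: convergent.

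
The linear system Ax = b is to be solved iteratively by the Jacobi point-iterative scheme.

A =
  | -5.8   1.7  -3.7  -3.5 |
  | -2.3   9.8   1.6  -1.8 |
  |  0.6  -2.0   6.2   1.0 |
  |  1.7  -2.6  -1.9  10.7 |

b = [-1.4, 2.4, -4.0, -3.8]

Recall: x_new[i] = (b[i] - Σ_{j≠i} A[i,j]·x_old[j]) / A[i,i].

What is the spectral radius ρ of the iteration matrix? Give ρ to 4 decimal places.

0.5761

Diagonal D = diag(-5.8, 9.8, 6.2, 10.7); L, U strict lower/upper.
Jacobi T = -D⁻¹(L+U): T[3,0] = -(1.7)/(10.7) = -0.1589; T[3,3] = 0.
  T[0,:] = [+0.0000  +0.2931  -0.6379  -0.6034]
  T[1,:] = [+0.2347  +0.0000  -0.1633  +0.1837]
  T[2,:] = [-0.0968  +0.3226  +0.0000  -0.1613]
  T[3,:] = [-0.1589  +0.2430  +0.1776  +0.0000]
moduli |λ_i(T)| = 0.5761, 0.3373, 0.3373, 0.0543.
ρ = 0.5761; 0.5761 < 1 ⇒ converges.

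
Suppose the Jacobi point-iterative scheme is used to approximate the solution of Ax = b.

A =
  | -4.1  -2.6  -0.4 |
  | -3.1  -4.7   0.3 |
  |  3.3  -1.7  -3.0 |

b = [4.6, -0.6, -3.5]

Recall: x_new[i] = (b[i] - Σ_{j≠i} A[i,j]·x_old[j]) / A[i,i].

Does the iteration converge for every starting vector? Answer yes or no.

A = D + L + U where D = diag(-4.1, -4.7, -3).
Jacobi: T = -D⁻¹(L+U), T[2,1] = -(-1.7)/(-3) = -0.5667; T[2,2] = 0.
  T[0,:] = [+0.0000, -0.6341, -0.0976]
  T[1,:] = [-0.6596, +0.0000, +0.0638]
  T[2,:] = [+1.1000, -0.5667, +0.0000]
|eigenvalues of T|: 0.6344, 0.3573, 0.3573.
ρ(T) = max|λ| = 0.6344; 0.6344 < 1 ⇒ converges.

yes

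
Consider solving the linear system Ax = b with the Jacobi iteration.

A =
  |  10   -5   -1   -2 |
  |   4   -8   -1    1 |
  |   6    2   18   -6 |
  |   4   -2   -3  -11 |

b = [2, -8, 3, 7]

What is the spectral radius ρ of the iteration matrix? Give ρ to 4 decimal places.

A = D + L + U where D = diag(10, -8, 18, -11).
T_J = -D⁻¹(L+U): T[1,3] = -(1)/(-8) = +0.1250; T[1,1] = 0.
  T[0,:] = [+0.0000  +0.5000  +0.1000  +0.2000]
  T[1,:] = [+0.5000  +0.0000  -0.1250  +0.1250]
  T[2,:] = [-0.3333  -0.1111  +0.0000  +0.3333]
  T[3,:] = [+0.3636  -0.1818  -0.2727  +0.0000]
moduli |λ_i(T)| = 0.5865, 0.3815, 0.2760, 0.2760.
ρ(T) = max|λ| = 0.5865; 0.5865 < 1: convergent.

0.5865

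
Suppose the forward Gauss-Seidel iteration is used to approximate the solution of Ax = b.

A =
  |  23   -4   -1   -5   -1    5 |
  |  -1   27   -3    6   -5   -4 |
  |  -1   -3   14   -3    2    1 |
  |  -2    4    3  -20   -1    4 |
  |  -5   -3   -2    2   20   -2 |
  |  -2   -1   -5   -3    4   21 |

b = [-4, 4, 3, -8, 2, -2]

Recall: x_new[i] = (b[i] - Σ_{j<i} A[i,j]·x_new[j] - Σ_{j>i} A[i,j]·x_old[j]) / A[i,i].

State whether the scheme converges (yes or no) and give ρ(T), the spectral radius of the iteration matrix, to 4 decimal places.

Diagonal D = diag(23, 27, 14, -20, 20, 21); L, U strict lower/upper.
T_GS = -(D+L)⁻¹U: row 0 first, T[0,3] = -(-5)/(23) = +0.2174; later rows by forward substitution.
  T[0,:] = [+0.0000, +0.1739, +0.0435, +0.2174, +0.0435, -0.2174]
  T[1,:] = [+0.0000, +0.0064, +0.1127, -0.2142, +0.1868, +0.1401]
  T[2,:] = [+0.0000, +0.0138, +0.0273, +0.1839, -0.0997, -0.0569]
  T[3,:] = [+0.0000, -0.0140, +0.0223, -0.0370, -0.0319, +0.2412]
  T[4,:] = [+0.0000, +0.0472, +0.0283, +0.0443, +0.0321, +0.0369]
  T[5,:] = [+0.0000, +0.0092, +0.0138, +0.0406, -0.0214, -0.0001]
eigenvalue magnitudes: 0.1762, 0.1243, 0.1243, 0.0269, 0.0269, 0.0000.
ρ = 0.1762; 0.1762 < 1: convergent.

yes, ρ = 0.1762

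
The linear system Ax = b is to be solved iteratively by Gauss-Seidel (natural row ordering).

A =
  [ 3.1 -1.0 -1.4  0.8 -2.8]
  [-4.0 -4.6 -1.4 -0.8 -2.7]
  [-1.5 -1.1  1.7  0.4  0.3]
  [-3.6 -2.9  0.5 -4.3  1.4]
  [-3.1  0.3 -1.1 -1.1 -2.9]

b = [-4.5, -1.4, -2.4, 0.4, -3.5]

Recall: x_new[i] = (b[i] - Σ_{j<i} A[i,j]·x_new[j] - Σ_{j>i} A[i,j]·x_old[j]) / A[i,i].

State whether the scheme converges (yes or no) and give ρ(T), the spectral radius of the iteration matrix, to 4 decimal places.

no, ρ = 1.6824

Write A = D+L+U with D = diag(3.1, -4.6, 1.7, -4.3, -2.9).
T_GS = -(D+L)⁻¹U: row 0 first, T[0,4] = -(-2.8)/(3.1) = +0.9032; later rows by forward substitution.
  T[0,:] = [+0.0000 +0.3226 +0.4516 -0.2581 +0.9032]
  T[1,:] = [+0.0000 -0.2805 -0.6971 +0.0505 -1.3724]
  T[2,:] = [+0.0000 +0.1031 -0.0526 -0.4303 -0.2675]
  T[3,:] = [+0.0000 -0.0689 +0.0859 +0.1320 +0.4638]
  T[4,:] = [+0.0000 -0.3868 -0.5675 +0.3943 -1.1820]
|roots of det(T-λI)|: 1.6824, 0.3750, 0.1568, 0.0813, 0.0000.
ρ(T) = max|λ| = 1.6824; 1.6824 > 1 ⇒ diverges.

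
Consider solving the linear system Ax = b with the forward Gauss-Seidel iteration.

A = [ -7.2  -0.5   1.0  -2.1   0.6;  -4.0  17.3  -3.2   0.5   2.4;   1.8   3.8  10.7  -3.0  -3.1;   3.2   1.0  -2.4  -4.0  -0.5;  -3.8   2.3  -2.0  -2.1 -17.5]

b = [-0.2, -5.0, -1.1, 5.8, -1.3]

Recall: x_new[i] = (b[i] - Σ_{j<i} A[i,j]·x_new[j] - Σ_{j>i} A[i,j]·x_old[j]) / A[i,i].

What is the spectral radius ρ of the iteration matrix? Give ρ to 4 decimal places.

Diagonal D = diag(-7.2, 17.3, 10.7, -4, -17.5); L, U strict lower/upper.
T_GS = -(D+L)⁻¹U: row 0 first, T[0,2] = -(1)/(-7.2) = +0.1389; later rows by forward substitution.
  T[0,:] = [+0.0000  -0.0694  +0.1389  -0.2917  +0.0833]
  T[1,:] = [+0.0000  -0.0161  +0.2171  -0.0963  -0.1195]
  T[2,:] = [+0.0000  +0.0174  -0.1005  +0.3637  +0.3181]
  T[3,:] = [+0.0000  -0.0700  +0.2257  -0.4756  -0.2791]
  T[4,:] = [+0.0000  +0.0194  -0.0172  +0.0662  -0.0367]
|eigenvalues of T|: 0.6045, 0.0787, 0.0453, 0.0453, 0.0000.
spectral radius ρ = 0.6045; 0.6045 < 1: convergent.

0.6045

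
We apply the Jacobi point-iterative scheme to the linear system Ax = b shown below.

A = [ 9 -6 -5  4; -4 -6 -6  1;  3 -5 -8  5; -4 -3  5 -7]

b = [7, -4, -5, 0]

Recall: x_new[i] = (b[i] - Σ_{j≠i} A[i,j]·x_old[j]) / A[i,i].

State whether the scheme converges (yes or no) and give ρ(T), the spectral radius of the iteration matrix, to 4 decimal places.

no, ρ = 1.2101

Diagonal D = diag(9, -6, -8, -7); L, U strict lower/upper.
Jacobi T = -D⁻¹(L+U): T[2,0] = -(3)/(-8) = +0.3750; T[2,2] = 0.
  T[0,:] = [+0.0000 +0.6667 +0.5556 -0.4444]
  T[1,:] = [-0.6667 +0.0000 -1.0000 +0.1667]
  T[2,:] = [+0.3750 -0.6250 +0.0000 +0.6250]
  T[3,:] = [-0.5714 -0.4286 +0.7143 +0.0000]
|λ(T)| sorted: 1.2101, 0.9702, 0.4624, 0.4624.
ρ = 1.2101; 1.2101 > 1 ⇒ diverges.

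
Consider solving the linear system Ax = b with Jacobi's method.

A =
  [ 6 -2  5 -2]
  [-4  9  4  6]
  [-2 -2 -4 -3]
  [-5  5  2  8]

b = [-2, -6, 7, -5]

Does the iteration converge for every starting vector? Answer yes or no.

Split A = D + L + U, D = diag(6, 9, -4, 8).
T_J = -D⁻¹(L+U): T[0,1] = -(-2)/(6) = +0.3333; T[0,0] = 0.
  T[0,:] = [+0.0000, +0.3333, -0.8333, +0.3333]
  T[1,:] = [+0.4444, +0.0000, -0.4444, -0.6667]
  T[2,:] = [-0.5000, -0.5000, +0.0000, -0.7500]
  T[3,:] = [+0.6250, -0.6250, -0.2500, +0.0000]
|λ(T)| sorted: 1.1404, 0.9007, 0.9007, 0.6280.
ρ(T) = max|λ| = 1.1404; 1.1404 > 1: divergent.

no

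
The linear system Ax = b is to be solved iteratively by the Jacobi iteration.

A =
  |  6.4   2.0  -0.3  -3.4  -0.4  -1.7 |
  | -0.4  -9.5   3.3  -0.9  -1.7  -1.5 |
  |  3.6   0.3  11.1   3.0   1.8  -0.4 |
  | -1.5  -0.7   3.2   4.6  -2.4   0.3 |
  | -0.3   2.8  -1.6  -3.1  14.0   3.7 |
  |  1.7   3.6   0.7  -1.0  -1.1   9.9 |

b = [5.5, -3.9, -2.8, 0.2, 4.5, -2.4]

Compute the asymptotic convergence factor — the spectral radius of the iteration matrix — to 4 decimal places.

0.8221

Split A = D + L + U, D = diag(6.4, -9.5, 11.1, 4.6, 14, 9.9).
Jacobi: T = -D⁻¹(L+U), T[4,0] = -(-0.3)/(14) = +0.0214; T[4,4] = 0.
  T[0,:] = [+0.0000 -0.3125 +0.0469 +0.5312 +0.0625 +0.2656]
  T[1,:] = [-0.0421 +0.0000 +0.3474 -0.0947 -0.1789 -0.1579]
  T[2,:] = [-0.3243 -0.0270 +0.0000 -0.2703 -0.1622 +0.0360]
  T[3,:] = [+0.3261 +0.1522 -0.6957 +0.0000 +0.5217 -0.0652]
  T[4,:] = [+0.0214 -0.2000 +0.1143 +0.2214 +0.0000 -0.2643]
  T[5,:] = [-0.1717 -0.3636 -0.0707 +0.1010 +0.1111 +0.0000]
|eigenvalues of T|: 0.8221, 0.4851, 0.2272, 0.2258, 0.2258, 0.0419.
ρ(T) = max|λ| = 0.8221; 0.8221 < 1: convergent.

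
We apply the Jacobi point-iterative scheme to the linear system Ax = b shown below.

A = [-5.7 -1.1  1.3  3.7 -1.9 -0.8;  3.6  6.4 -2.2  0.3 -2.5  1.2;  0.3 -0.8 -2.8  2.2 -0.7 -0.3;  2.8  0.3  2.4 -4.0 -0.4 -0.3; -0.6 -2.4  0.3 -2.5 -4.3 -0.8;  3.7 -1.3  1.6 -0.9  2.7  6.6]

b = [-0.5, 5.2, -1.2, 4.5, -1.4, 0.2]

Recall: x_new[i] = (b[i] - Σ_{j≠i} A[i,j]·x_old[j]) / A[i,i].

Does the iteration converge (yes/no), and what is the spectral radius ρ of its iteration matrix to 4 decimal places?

no, ρ = 1.2086

Let D = diag(-5.7, 6.4, -2.8, -4, -4.3, 6.6); L, U the strict triangles.
T_J = -D⁻¹(L+U): T[1,4] = -(-2.5)/(6.4) = +0.3906; T[1,1] = 0.
  T[0,:] = [+0.0000  -0.1930  +0.2281  +0.6491  -0.3333  -0.1404]
  T[1,:] = [-0.5625  +0.0000  +0.3438  -0.0469  +0.3906  -0.1875]
  T[2,:] = [+0.1071  -0.2857  +0.0000  +0.7857  -0.2500  -0.1071]
  T[3,:] = [+0.7000  +0.0750  +0.6000  +0.0000  -0.1000  -0.0750]
  T[4,:] = [-0.1395  -0.5581  +0.0698  -0.5814  +0.0000  -0.1860]
  T[5,:] = [-0.5606  +0.1970  -0.2424  +0.1364  -0.4091  +0.0000]
|roots of det(T-λI)|: 1.2086, 0.8697, 0.5629, 0.5629, 0.5245, 0.0553.
spectral radius ρ = 1.2086; 1.2086 > 1 ⇒ diverges.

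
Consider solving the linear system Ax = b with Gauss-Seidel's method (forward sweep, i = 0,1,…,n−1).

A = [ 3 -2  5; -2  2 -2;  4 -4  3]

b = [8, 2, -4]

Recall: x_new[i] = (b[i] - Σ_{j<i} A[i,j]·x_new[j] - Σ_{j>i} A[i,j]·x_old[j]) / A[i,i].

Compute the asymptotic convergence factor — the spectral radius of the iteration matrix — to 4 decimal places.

A = D + L + U where D = diag(3, 2, 3).
Gauss-Seidel: T = -(D+L)⁻¹U, row 0 first, T[0,2] = -(5)/(3) = -1.6667; later rows by forward substitution.
  T[0,:] = [+0.0000, +0.6667, -1.6667]
  T[1,:] = [+0.0000, +0.6667, -0.6667]
  T[2,:] = [+0.0000, +0.0000, +1.3333]
|eigenvalues of T|: 1.3333, 0.6667, 0.0000.
ρ = 1.3333; 1.3333 > 1, so it fails to converge.

1.3333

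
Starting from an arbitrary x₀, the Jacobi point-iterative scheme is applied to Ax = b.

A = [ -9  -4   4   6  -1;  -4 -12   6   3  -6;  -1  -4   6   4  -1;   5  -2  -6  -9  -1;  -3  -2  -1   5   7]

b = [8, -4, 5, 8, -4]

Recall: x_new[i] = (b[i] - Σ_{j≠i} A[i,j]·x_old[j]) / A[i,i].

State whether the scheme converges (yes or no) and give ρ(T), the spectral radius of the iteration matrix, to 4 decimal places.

Let D = diag(-9, -12, 6, -9, 7); L, U the strict triangles.
T_J = -D⁻¹(L+U): T[0,4] = -(-1)/(-9) = -0.1111; T[0,0] = 0.
  T[0,:] = [+0.0000, -0.4444, +0.4444, +0.6667, -0.1111]
  T[1,:] = [-0.3333, +0.0000, +0.5000, +0.2500, -0.5000]
  T[2,:] = [+0.1667, +0.6667, +0.0000, -0.6667, +0.1667]
  T[3,:] = [+0.5556, -0.2222, -0.6667, +0.0000, -0.1111]
  T[4,:] = [+0.4286, +0.2857, +0.1429, -0.7143, +0.0000]
|roots of det(T-λI)|: 1.1315, 0.8240, 0.4635, 0.3960, 0.3960.
ρ(T) = max|λ| = 1.1315; 1.1315 > 1: divergent.

no, ρ = 1.1315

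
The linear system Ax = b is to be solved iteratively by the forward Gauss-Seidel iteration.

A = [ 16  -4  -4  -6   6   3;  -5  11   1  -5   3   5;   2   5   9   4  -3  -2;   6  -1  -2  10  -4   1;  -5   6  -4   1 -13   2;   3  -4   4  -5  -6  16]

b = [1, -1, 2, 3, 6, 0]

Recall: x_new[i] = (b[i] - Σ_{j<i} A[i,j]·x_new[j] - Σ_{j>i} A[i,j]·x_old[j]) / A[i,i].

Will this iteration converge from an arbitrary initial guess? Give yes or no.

A = D + L + U where D = diag(16, 11, 9, 10, -13, 16).
GS T = -(D+L)⁻¹U: row 0 first, T[0,5] = -(3)/(16) = -0.1875; later rows by forward substitution.
  T[0,:] = [+0.0000  +0.2500  +0.2500  +0.3750  -0.3750  -0.1875]
  T[1,:] = [+0.0000  +0.1136  +0.0227  +0.6250  -0.4432  -0.5398]
  T[2,:] = [+0.0000  -0.1187  -0.0682  -0.8750  +0.6629  +0.5638]
  T[3,:] = [+0.0000  -0.1624  -0.1614  -0.3375  +0.7133  +0.0713]
  T[4,:] = [+0.0000  -0.0197  -0.0771  +0.3875  -0.2094  -0.1911]
  T[5,:] = [+0.0000  -0.0469  -0.1035  +0.3445  -0.0618  -0.2901]
moduli |λ_i(T)| = 0.8564, 0.2287, 0.1112, 0.1112, 0.0481, 0.0000.
ρ = 0.8564; 0.8564 < 1, so it converges for any x₀.

yes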